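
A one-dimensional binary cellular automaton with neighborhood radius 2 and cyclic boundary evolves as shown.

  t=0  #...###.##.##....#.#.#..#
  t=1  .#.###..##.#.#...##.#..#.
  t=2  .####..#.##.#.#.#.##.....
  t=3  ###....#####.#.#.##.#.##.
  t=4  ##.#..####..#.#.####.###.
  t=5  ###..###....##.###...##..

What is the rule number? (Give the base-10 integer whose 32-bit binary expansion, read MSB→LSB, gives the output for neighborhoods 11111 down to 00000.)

  nb #####: next=#  (t=3,i=9, bit31=1)
  nb ####.: next=.  (t=2,i=3, bit30=0)
  nb ###.#: next=.  (t=0,i=6, bit29=0)
  nb ###..: next=.  (t=1,i=5, bit28=0)
  nb ##.##: next=.  (t=0,i=7, bit27=0)
  nb ##.#.: next=#  (t=1,i=10, bit26=1)
  nb ##..#: next=.  (t=1,i=6, bit25=0)
  nb ##...: next=#  (t=0,i=1, bit24=1)
  nb #.###: next=#  (t=1,i=3, bit23=1)
  nb #.##.: next=#  (t=0,i=8, bit22=1)
  nb #.#.#: next=.  (t=0,i=19, bit21=0)
  nb #.#..: next=.  (t=0,i=21, bit20=0)
  nb #..##: next=#  (t=0,i=23, bit19=1)
  nb #..#.: next=.  (t=1,i=0, bit18=0)
  nb #...#: next=.  (t=0,i=2, bit17=0)
  nb #....: next=.  (t=0,i=14, bit16=0)
  nb .####: next=#  (t=2,i=2, bit15=1)
  nb .###.: next=#  (t=0,i=5, bit14=1)
  nb .##.#: next=#  (t=0,i=9, bit13=1)
  nb .##..: next=.  (t=0,i=0, bit12=0)
  nb .#.##: next=#  (t=1,i=2, bit11=1)
  nb .#.#.: next=#  (t=0,i=18, bit10=1)
  nb .#..#: next=.  (t=0,i=22, bit9=0)
  nb .#...: next=#  (t=1,i=14, bit8=1)
  nb ..###: next=#  (t=0,i=4, bit7=1)
  nb ..##.: next=.  (t=0,i=24, bit6=0)
  nb ..#.#: next=#  (t=0,i=17, bit5=1)
  nb ..#..: next=.  (t=1,i=23, bit4=0)
  nb ...##: next=#  (t=0,i=3, bit3=1)
  nb ...#.: next=.  (t=0,i=16, bit2=0)
  nb ....#: next=.  (t=0,i=15, bit1=0)
  nb .....: next=#  (t=2,i=22, bit0=1)
  bits 10000101110010001110110110101001 = 2244537769

2244537769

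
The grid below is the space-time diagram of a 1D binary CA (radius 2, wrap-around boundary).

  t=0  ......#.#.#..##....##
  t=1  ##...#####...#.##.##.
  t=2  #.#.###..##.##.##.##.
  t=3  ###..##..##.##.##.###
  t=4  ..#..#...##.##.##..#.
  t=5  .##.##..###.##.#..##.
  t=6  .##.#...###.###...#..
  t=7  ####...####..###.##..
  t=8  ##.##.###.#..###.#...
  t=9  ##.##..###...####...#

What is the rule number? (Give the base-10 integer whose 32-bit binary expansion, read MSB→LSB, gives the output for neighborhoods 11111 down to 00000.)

895870204

  [31] ##### => .  t=1,i=7
  [30] ####. => .  t=1,i=8
  [29] ###.# => #  t=5,i=10
  [28] ###.. => #  t=1,i=9
  [27] ##.## => .  t=1,i=17
  [26] ##.#. => #  t=2,i=20
  [25] ##..# => .  t=2,i=7
  [24] ##... => #  t=0,i=0
  [23] #.### => .  t=2,i=4
  [22] #.##. => #  t=1,i=0
  [21] #.#.# => #  t=0,i=8
  [20] #.#.. => .  t=0,i=10
  [19] #..## => .  t=0,i=12
  [18] #..#. => #  t=4,i=4
  [17] #...# => .  t=1,i=3
  [16] #.... => #  t=0,i=1
  [15] .#### => #  t=1,i=6
  [14] .###. => #  t=2,i=5
  [13] .##.# => #  t=1,i=16
  [12] .##.. => .  t=0,i=14
  [11] .#.## => .  t=1,i=14
  [10] .#.#. => #  t=0,i=7
  [9] .#..# => .  t=0,i=11
  [8] .#... => .  t=4,i=6
  [7] ..### => #  t=1,i=5
  [6] ..##. => #  t=0,i=13
  [5] ..#.# => #  t=0,i=6
  [4] ..#.. => #  t=4,i=2
  [3] ...## => #  t=0,i=18
  [2] ...#. => #  t=0,i=5
  [1] ....# => .  t=0,i=4
  [0] ..... => .  t=0,i=2
  bits 00110101011001011110010011111100 = 895870204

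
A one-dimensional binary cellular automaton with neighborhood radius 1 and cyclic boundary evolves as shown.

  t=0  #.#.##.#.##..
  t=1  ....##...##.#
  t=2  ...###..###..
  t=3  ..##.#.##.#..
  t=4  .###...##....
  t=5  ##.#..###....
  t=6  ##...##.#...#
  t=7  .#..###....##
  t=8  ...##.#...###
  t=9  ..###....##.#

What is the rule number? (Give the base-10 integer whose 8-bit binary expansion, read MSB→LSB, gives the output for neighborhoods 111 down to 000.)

  ### -> .   bit 7 = 0  t=2,i=4
  ##. -> #   bit 6 = 1  t=0,i=5
  #.# -> .   bit 5 = 0  t=0,i=1
  #.. -> .   bit 4 = 0  t=0,i=11
  .## -> #   bit 3 = 1  t=0,i=4
  .#. -> .   bit 2 = 0  t=0,i=0
  ..# -> #   bit 1 = 1  t=0,i=12
  ... -> .   bit 0 = 0  t=1,i=1
  bits 01001010 = 74

74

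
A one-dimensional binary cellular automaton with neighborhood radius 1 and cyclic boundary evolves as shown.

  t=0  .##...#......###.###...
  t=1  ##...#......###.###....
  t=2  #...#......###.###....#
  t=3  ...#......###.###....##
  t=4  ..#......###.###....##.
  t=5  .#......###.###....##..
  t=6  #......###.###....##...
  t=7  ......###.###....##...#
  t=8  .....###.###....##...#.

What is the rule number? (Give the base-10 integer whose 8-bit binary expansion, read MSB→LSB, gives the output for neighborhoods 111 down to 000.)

  [7] ### => #  t=0,i=14
  [6] ##. => .  t=0,i=2
  [5] #.# => #  t=0,i=16
  [4] #.. => .  t=0,i=3
  [3] .## => #  t=0,i=1
  [2] .#. => .  t=0,i=6
  [1] ..# => #  t=0,i=0
  [0] ... => .  t=0,i=4
  bits 10101010 = 170

170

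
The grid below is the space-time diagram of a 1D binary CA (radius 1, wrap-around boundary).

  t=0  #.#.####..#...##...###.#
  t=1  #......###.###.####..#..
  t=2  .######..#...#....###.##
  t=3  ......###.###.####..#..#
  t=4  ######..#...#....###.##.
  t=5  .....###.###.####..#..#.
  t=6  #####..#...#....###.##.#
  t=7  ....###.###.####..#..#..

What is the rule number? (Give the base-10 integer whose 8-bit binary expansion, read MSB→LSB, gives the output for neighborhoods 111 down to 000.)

83

  [7] ### => .  t=0,i=5
  [6] ##. => #  t=0,i=0
  [5] #.# => .  t=0,i=1
  [4] #.. => #  t=0,i=8
  [3] .## => .  t=0,i=4
  [2] .#. => .  t=0,i=2
  [1] ..# => #  t=0,i=9
  [0] ... => #  t=0,i=12
  bits 01010011 = 83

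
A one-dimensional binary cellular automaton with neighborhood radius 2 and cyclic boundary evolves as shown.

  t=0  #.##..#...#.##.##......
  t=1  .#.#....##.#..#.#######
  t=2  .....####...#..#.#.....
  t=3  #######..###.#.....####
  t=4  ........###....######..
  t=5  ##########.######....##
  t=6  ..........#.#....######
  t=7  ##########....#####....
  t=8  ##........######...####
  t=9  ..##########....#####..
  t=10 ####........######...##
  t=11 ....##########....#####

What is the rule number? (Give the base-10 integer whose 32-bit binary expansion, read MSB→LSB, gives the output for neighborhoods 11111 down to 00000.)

151771855

  ##### -> .   bit 31 = 0  t=1,i=18
  ####. -> .   bit 30 = 0  t=1,i=21
  ###.# -> .   bit 29 = 0  t=1,i=22
  ###.. -> .   bit 28 = 0  t=2,i=8
  ##.## -> #   bit 27 = 1  t=0,i=14
  ##.#. -> .   bit 26 = 0  t=1,i=0
  ##..# -> .   bit 25 = 0  t=0,i=4
  ##... -> #   bit 24 = 1  t=0,i=17
  #.### -> .   bit 23 = 0  t=1,i=16
  #.##. -> .   bit 22 = 0  t=0,i=2
  #.#.# -> .   bit 21 = 0  t=1,i=1
  #.#.. -> .   bit 20 = 0  t=1,i=3
  #..## -> #   bit 19 = 1  t=3,i=8
  #..#. -> .   bit 18 = 0  t=0,i=5
  #...# -> #   bit 17 = 1  t=0,i=8
  #.... -> #   bit 16 = 1  t=0,i=18
  .#### -> #   bit 15 = 1  t=1,i=17
  .###. -> #   bit 14 = 1  t=3,i=10
  .##.# -> .   bit 13 = 0  t=0,i=13
  .##.. -> #   bit 12 = 1  t=0,i=3
  .#.## -> #   bit 11 = 1  t=0,i=1
  .#.#. -> .   bit 10 = 0  t=1,i=2
  .#..# -> #   bit 9 = 1  t=1,i=12
  .#... -> .   bit 8 = 0  t=0,i=7
  ..### -> #   bit 7 = 1  t=2,i=5
  ..##. -> #   bit 6 = 1  t=1,i=8
  ..#.# -> .   bit 5 = 0  t=0,i=0
  ..#.. -> .   bit 4 = 0  t=0,i=6
  ...## -> #   bit 3 = 1  t=1,i=7
  ...#. -> #   bit 2 = 1  t=0,i=9
  ....# -> #   bit 1 = 1  t=0,i=21
  ..... -> #   bit 0 = 1  t=0,i=19
  bits 00001001000010111101101011001111 = 151771855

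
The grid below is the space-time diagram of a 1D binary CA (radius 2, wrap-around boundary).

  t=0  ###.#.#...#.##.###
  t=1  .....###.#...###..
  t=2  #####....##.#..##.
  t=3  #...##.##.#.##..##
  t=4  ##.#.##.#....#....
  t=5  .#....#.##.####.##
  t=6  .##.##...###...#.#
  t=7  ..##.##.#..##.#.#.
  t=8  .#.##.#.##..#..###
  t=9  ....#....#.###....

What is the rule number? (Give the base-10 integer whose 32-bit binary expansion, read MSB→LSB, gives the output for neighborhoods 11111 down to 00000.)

429143839

  ##### -> .   bit 31 = 0  t=0,i=0
  ####. -> .   bit 30 = 0  t=0,i=1
  ###.# -> .   bit 29 = 0  t=0,i=2
  ###.. -> #   bit 28 = 1  t=1,i=15
  ##.## -> #   bit 27 = 1  t=0,i=14
  ##.#. -> .   bit 26 = 0  t=0,i=3
  ##..# -> .   bit 25 = 0  t=3,i=14
  ##... -> #   bit 24 = 1  t=1,i=16
  #.### -> #   bit 23 = 1  t=0,i=15
  #.##. -> .   bit 22 = 0  t=0,i=12
  #.#.# -> .   bit 21 = 0  t=0,i=4
  #.#.. -> #   bit 20 = 1  t=0,i=6
  #..## -> .   bit 19 = 0  t=2,i=14
  #..#. -> #   bit 18 = 1  t=8,i=11
  #...# -> .   bit 17 = 0  t=0,i=8
  #.... -> .   bit 16 = 0  t=1,i=17
  .#### -> .   bit 15 = 0  t=0,i=16
  .###. -> .   bit 14 = 0  t=1,i=6
  .##.# -> #   bit 13 = 1  t=0,i=13
  .##.. -> #   bit 12 = 1  t=3,i=13
  .#.## -> .   bit 11 = 0  t=0,i=11
  .#.#. -> #   bit 10 = 1  t=0,i=5
  .#..# -> #   bit 9 = 1  t=2,i=13
  .#... -> #   bit 8 = 1  t=0,i=7
  ..### -> .   bit 7 = 0  t=1,i=5
  ..##. -> .   bit 6 = 0  t=2,i=9
  ..#.# -> .   bit 5 = 0  t=0,i=10
  ..#.. -> #   bit 4 = 1  t=4,i=13
  ...## -> #   bit 3 = 1  t=1,i=4
  ...#. -> #   bit 2 = 1  t=0,i=9
  ....# -> #   bit 1 = 1  t=1,i=3
  ..... -> #   bit 0 = 1  t=1,i=0
  bits 00011001100101000011011100011111 = 429143839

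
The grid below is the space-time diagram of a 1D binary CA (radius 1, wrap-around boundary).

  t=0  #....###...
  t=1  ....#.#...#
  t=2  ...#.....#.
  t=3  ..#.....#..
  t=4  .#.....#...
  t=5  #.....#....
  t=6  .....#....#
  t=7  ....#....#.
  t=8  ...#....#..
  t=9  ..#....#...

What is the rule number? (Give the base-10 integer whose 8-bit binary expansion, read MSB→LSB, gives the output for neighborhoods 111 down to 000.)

  ### -> #   bit 7 = 1  t=0,i=6
  ##. -> .   bit 6 = 0  t=0,i=7
  #.# -> .   bit 5 = 0  t=1,i=5
  #.. -> .   bit 4 = 0  t=0,i=1
  .## -> .   bit 3 = 0  t=0,i=5
  .#. -> .   bit 2 = 0  t=0,i=0
  ..# -> #   bit 1 = 1  t=0,i=4
  ... -> .   bit 0 = 0  t=0,i=2
  bits 10000010 = 130

130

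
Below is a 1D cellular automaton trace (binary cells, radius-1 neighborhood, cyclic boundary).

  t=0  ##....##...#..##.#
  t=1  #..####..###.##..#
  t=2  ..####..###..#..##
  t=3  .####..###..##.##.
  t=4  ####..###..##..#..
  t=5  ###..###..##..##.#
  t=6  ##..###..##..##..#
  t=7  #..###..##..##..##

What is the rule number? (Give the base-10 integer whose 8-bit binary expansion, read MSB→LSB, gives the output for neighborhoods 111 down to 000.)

  ### -> #   bit 7 = 1  t=0,i=0
  ##. -> .   bit 6 = 0  t=0,i=1
  #.# -> .   bit 5 = 0  t=0,i=16
  #.. -> .   bit 4 = 0  t=0,i=2
  .## -> #   bit 3 = 1  t=0,i=6
  .#. -> #   bit 2 = 1  t=0,i=11
  ..# -> #   bit 1 = 1  t=0,i=5
  ... -> #   bit 0 = 1  t=0,i=3
  bits 10001111 = 143

143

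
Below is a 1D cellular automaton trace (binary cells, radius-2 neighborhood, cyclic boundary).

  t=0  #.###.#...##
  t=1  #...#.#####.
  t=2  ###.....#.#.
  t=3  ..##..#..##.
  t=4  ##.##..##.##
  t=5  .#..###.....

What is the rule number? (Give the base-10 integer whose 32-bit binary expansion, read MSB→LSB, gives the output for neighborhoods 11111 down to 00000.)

  ##### -> #   bit 31 = 1  t=1,i=8
  ####. -> .   bit 30 = 0  t=1,i=9
  ###.# -> #   bit 29 = 1  t=0,i=0
  ###.. -> #   bit 28 = 1  t=2,i=2
  ##.## -> .   bit 27 = 0  t=0,i=1
  ##.#. -> .   bit 26 = 0  t=0,i=5
  ##..# -> #   bit 25 = 1  t=3,i=4
  ##... -> #   bit 24 = 1  t=2,i=3
  #.### -> .   bit 23 = 0  t=0,i=2
  #.##. -> .   bit 22 = 0  t=4,i=3
  #.#.# -> #   bit 21 = 1  t=2,i=10
  #.#.. -> #   bit 20 = 1  t=0,i=6
  #..## -> #   bit 19 = 1  t=3,i=8
  #..#. -> .   bit 18 = 0  t=3,i=5
  #...# -> #   bit 17 = 1  t=0,i=8
  #.... -> .   bit 16 = 0  t=2,i=4
  .#### -> .   bit 15 = 0  t=1,i=7
  .###. -> .   bit 14 = 0  t=0,i=3
  .##.# -> .   bit 13 = 0  t=4,i=8
  .##.. -> #   bit 12 = 1  t=3,i=3
  .#.## -> .   bit 11 = 0  t=1,i=5
  .#.#. -> #   bit 10 = 1  t=2,i=9
  .#..# -> #   bit 9 = 1  t=3,i=7
  .#... -> #   bit 8 = 1  t=0,i=7
  ..### -> #   bit 7 = 1  t=0,i=10
  ..##. -> .   bit 6 = 0  t=3,i=2
  ..#.# -> .   bit 5 = 0  t=1,i=4
  ..#.. -> .   bit 4 = 0  t=3,i=6
  ...## -> #   bit 3 = 1  t=0,i=9
  ...#. -> .   bit 2 = 0  t=1,i=3
  ....# -> #   bit 1 = 1  t=2,i=6
  ..... -> .   bit 0 = 0  t=2,i=5
  bits 10110011001110100001011110001010 = 3006928778

3006928778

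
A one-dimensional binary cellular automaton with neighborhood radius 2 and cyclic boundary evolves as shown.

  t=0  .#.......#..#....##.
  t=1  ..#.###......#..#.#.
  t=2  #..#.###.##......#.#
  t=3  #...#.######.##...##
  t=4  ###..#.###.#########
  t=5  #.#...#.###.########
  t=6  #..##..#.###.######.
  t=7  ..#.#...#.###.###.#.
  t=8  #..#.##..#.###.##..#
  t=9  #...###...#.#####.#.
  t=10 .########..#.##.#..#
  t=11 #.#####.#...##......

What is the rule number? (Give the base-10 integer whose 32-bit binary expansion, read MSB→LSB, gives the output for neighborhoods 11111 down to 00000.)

  ##### -> #   bit 31 = 1  t=3,i=8
  ####. -> .   bit 30 = 0  t=3,i=10
  ###.# -> #   bit 29 = 1  t=2,i=7
  ###.. -> #   bit 28 = 1  t=1,i=6
  ##.## -> #   bit 27 = 1  t=2,i=8
  ##.#. -> .   bit 26 = 0  t=5,i=1
  ##..# -> .   bit 25 = 0  t=0,i=19
  ##... -> #   bit 24 = 1  t=1,i=7
  #.### -> .   bit 23 = 0  t=1,i=4
  #.##. -> #   bit 22 = 1  t=2,i=9
  #.#.# -> .   bit 21 = 0  t=9,i=18
  #.#.. -> .   bit 20 = 0  t=1,i=18
  #..## -> #   bit 19 = 1  t=6,i=2
  #..#. -> .   bit 18 = 0  t=0,i=0
  #...# -> #   bit 17 = 1  t=1,i=0
  #.... -> .   bit 16 = 0  t=0,i=3
  .#### -> #   bit 15 = 1  t=3,i=7
  .###. -> #   bit 14 = 1  t=1,i=5
  .##.# -> .   bit 13 = 0  t=10,i=14
  .##.. -> #   bit 12 = 1  t=0,i=18
  .#.## -> #   bit 11 = 1  t=1,i=3
  .#.#. -> #   bit 10 = 1  t=1,i=17
  .#..# -> .   bit 9 = 0  t=0,i=10
  .#... -> #   bit 8 = 1  t=0,i=2
  ..### -> #   bit 7 = 1  t=3,i=18
  ..##. -> .   bit 6 = 0  t=0,i=17
  ..#.# -> .   bit 5 = 0  t=1,i=2
  ..#.. -> .   bit 4 = 0  t=0,i=1
  ...## -> #   bit 3 = 1  t=0,i=16
  ...#. -> .   bit 2 = 0  t=0,i=8
  ....# -> .   bit 1 = 0  t=0,i=7
  ..... -> #   bit 0 = 1  t=0,i=4
  bits 10111001010010101101110110001001 = 3108691337

3108691337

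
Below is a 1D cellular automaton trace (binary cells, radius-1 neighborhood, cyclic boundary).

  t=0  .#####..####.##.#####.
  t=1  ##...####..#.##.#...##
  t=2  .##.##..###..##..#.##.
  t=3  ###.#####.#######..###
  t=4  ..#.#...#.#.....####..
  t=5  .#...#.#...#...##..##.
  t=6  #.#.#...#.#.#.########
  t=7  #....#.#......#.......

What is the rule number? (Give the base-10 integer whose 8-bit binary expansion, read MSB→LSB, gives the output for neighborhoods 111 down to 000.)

90

  [7] ### => .  t=0,i=2
  [6] ##. => #  t=0,i=5
  [5] #.# => .  t=0,i=12
  [4] #.. => #  t=0,i=6
  [3] .## => #  t=0,i=1
  [2] .#. => .  t=1,i=11
  [1] ..# => #  t=0,i=0
  [0] ... => .  t=1,i=3
  bits 01011010 = 90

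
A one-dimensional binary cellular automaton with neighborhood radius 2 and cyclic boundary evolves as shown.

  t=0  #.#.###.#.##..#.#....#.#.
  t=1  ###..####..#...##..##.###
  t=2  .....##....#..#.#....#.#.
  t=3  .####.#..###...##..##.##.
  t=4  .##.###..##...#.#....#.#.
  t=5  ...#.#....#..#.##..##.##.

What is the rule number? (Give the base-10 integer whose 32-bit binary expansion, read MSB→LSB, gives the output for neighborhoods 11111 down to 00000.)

741397663

  [31] ##### => .  t=1,i=0
  [30] ####. => .  t=1,i=1
  [29] ###.# => #  t=0,i=6
  [28] ###.. => .  t=1,i=2
  [27] ##.## => #  t=1,i=21
  [26] ##.#. => #  t=0,i=7
  [25] ##..# => .  t=0,i=12
  [24] ##... => .  t=2,i=7
  [23] #.### => .  t=0,i=4
  [22] #.##. => .  t=0,i=10
  [21] #.#.# => #  t=0,i=0
  [20] #.#.. => #  t=0,i=16
  [19] #..## => .  t=1,i=4
  [18] #..#. => .  t=0,i=13
  [17] #...# => .  t=1,i=13
  [16] #.... => .  t=0,i=18
  [15] .#### => #  t=1,i=6
  [14] .###. => #  t=0,i=5
  [13] .##.# => .  t=1,i=20
  [12] .##.. => #  t=0,i=11
  [11] .#.## => .  t=0,i=3
  [10] .#.#. => #  t=0,i=1
  [9] .#..# => .  t=2,i=12
  [8] .#... => .  t=0,i=17
  [7] ..### => #  t=1,i=5
  [6] ..##. => .  t=1,i=15
  [5] ..#.# => .  t=0,i=14
  [4] ..#.. => #  t=1,i=11
  [3] ...## => #  t=1,i=14
  [2] ...#. => #  t=0,i=20
  [1] ....# => #  t=0,i=19
  [0] ..... => #  t=2,i=1
  bits 00101100001100001101010010011111 = 741397663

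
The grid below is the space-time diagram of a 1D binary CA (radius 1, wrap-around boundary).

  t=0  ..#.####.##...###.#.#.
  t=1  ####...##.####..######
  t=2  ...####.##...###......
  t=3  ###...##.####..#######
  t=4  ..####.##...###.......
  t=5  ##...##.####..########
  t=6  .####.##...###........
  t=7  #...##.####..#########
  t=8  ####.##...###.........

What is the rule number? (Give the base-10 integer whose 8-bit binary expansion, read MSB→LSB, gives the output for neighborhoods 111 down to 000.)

119

  nb ###: next=.  (t=0,i=5, bit7=0)
  nb ##.: next=#  (t=0,i=7, bit6=1)
  nb #.#: next=#  (t=0,i=3, bit5=1)
  nb #..: next=#  (t=0,i=11, bit4=1)
  nb .##: next=.  (t=0,i=4, bit3=0)
  nb .#.: next=#  (t=0,i=2, bit2=1)
  nb ..#: next=#  (t=0,i=1, bit1=1)
  nb ...: next=#  (t=0,i=0, bit0=1)
  bits 01110111 = 119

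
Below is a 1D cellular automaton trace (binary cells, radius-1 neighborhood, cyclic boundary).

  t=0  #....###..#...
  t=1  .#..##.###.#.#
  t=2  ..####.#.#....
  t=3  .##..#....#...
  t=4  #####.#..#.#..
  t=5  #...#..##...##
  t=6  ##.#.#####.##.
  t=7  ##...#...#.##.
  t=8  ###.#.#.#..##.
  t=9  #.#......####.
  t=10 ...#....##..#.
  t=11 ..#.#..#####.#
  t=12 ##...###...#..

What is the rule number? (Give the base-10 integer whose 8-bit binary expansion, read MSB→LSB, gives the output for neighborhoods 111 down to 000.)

90

  [7] ### => .  t=0,i=6
  [6] ##. => #  t=0,i=7
  [5] #.# => .  t=1,i=0
  [4] #.. => #  t=0,i=1
  [3] .## => #  t=0,i=5
  [2] .#. => .  t=0,i=0
  [1] ..# => #  t=0,i=4
  [0] ... => .  t=0,i=2
  bits 01011010 = 90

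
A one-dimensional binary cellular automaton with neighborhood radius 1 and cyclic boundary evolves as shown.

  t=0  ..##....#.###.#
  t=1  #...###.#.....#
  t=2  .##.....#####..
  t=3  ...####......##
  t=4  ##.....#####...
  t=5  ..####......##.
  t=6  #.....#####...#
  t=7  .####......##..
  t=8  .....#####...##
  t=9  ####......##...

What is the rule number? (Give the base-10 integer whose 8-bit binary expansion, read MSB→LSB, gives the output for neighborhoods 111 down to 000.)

  ###|.  b7=0 t=0,i=11
  ##.|.  b6=0 t=0,i=3
  #.#|.  b5=0 t=0,i=9
  #..|#  b4=1 t=0,i=0
  .##|.  b3=0 t=0,i=2
  .#.|#  b2=1 t=0,i=8
  ..#|.  b1=0 t=0,i=1
  ...|#  b0=1 t=0,i=5
  bits 00010101 = 21

21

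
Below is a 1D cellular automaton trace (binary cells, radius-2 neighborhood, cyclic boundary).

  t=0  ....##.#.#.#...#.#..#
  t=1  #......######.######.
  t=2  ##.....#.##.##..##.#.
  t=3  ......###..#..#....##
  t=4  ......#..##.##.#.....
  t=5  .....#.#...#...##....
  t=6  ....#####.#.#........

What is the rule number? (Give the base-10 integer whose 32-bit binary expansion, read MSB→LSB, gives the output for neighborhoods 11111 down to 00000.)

  [31] ##### => #  t=1,i=9
  [30] ####. => .  t=1,i=11
  [29] ###.# => #  t=1,i=12
  [28] ###.. => .  t=3,i=8
  [27] ##.## => #  t=1,i=13
  [26] ##.#. => .  t=0,i=6
  [25] ##..# => #  t=2,i=14
  [24] ##... => .  t=2,i=2
  [23] #.### => .  t=1,i=14
  [22] #.##. => .  t=2,i=0
  [21] #.#.# => #  t=0,i=7
  [20] #.#.. => #  t=0,i=11
  [19] #..## => .  t=2,i=15
  [18] #..#. => #  t=0,i=19
  [17] #...# => .  t=0,i=13
  [16] #.... => .  t=0,i=1
  [15] .#### => .  t=1,i=8
  [14] .###. => .  t=3,i=7
  [13] .##.# => .  t=0,i=5
  [12] .##.. => .  t=2,i=1
  [11] .#.## => #  t=2,i=8
  [10] .#.#. => #  t=0,i=8
  [9] .#..# => #  t=0,i=18
  [8] .#... => #  t=0,i=0
  [7] ..### => #  t=1,i=7
  [6] ..##. => .  t=0,i=4
  [5] ..#.# => #  t=0,i=15
  [4] ..#.. => .  t=0,i=20
  [3] ...## => .  t=0,i=3
  [2] ...#. => #  t=0,i=14
  [1] ....# => .  t=0,i=2
  [0] ..... => .  t=1,i=3
  bits 10101010001101000000111110100100 = 2855538596

2855538596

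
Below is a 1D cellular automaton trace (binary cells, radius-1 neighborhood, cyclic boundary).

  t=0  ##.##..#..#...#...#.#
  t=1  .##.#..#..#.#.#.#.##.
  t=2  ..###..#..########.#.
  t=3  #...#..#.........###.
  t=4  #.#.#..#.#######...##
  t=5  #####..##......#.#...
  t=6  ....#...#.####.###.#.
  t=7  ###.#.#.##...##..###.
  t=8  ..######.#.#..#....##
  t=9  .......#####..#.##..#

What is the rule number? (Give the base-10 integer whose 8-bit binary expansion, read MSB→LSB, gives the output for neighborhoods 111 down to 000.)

101

  nb ###: next=.  (t=0,i=0, bit7=0)
  nb ##.: next=#  (t=0,i=1, bit6=1)
  nb #.#: next=#  (t=0,i=2, bit5=1)
  nb #..: next=.  (t=0,i=5, bit4=0)
  nb .##: next=.  (t=0,i=3, bit3=0)
  nb .#.: next=#  (t=0,i=7, bit2=1)
  nb ..#: next=.  (t=0,i=6, bit1=0)
  nb ...: next=#  (t=0,i=12, bit0=1)
  bits 01100101 = 101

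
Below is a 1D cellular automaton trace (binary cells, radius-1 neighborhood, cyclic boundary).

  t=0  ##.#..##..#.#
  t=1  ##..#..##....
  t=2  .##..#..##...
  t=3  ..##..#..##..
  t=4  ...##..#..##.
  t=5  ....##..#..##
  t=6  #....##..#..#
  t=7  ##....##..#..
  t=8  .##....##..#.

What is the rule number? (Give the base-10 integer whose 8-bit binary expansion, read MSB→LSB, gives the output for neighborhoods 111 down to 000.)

208

  nb ###: next=#  (t=0,i=0, bit7=1)
  nb ##.: next=#  (t=0,i=1, bit6=1)
  nb #.#: next=.  (t=0,i=2, bit5=0)
  nb #..: next=#  (t=0,i=4, bit4=1)
  nb .##: next=.  (t=0,i=6, bit3=0)
  nb .#.: next=.  (t=0,i=3, bit2=0)
  nb ..#: next=.  (t=0,i=5, bit1=0)
  nb ...: next=.  (t=1,i=10, bit0=0)
  bits 11010000 = 208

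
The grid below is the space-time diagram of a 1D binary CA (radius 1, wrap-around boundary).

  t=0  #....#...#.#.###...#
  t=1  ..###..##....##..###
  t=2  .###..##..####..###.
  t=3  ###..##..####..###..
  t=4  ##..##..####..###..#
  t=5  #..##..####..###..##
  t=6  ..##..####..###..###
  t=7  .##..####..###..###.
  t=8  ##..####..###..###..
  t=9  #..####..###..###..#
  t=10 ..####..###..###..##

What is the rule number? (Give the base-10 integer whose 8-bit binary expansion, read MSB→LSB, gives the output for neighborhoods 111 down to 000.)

139

  [7] ### => #  t=0,i=14
  [6] ##. => .  t=0,i=0
  [5] #.# => .  t=0,i=10
  [4] #.. => .  t=0,i=1
  [3] .## => #  t=0,i=13
  [2] .#. => .  t=0,i=5
  [1] ..# => #  t=0,i=4
  [0] ... => #  t=0,i=2
  bits 10001011 = 139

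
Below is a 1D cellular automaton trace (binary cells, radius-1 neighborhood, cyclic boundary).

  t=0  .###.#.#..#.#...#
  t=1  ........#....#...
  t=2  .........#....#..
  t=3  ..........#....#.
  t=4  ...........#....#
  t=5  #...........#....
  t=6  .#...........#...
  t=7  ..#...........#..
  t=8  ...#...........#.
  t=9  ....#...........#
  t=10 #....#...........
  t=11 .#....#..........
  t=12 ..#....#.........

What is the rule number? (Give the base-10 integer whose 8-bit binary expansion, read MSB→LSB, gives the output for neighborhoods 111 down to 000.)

  ### -> .   bit 7 = 0  t=0,i=2
  ##. -> .   bit 6 = 0  t=0,i=3
  #.# -> .   bit 5 = 0  t=0,i=0
  #.. -> #   bit 4 = 1  t=0,i=8
  .## -> .   bit 3 = 0  t=0,i=1
  .#. -> .   bit 2 = 0  t=0,i=5
  ..# -> .   bit 1 = 0  t=0,i=9
  ... -> .   bit 0 = 0  t=0,i=14
  bits 00010000 = 16

16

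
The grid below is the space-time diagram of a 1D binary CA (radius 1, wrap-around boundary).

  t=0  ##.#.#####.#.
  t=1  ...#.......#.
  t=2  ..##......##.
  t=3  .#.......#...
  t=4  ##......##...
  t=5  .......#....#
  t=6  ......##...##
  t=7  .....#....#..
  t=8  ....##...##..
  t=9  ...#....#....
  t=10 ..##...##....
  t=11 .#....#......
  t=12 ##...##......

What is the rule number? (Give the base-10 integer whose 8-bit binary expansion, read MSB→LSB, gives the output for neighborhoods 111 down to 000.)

6

  ###|.  b7=0 t=0,i=6
  ##.|.  b6=0 t=0,i=1
  #.#|.  b5=0 t=0,i=2
  #..|.  b4=0 t=1,i=4
  .##|.  b3=0 t=0,i=0
  .#.|#  b2=1 t=0,i=3
  ..#|#  b1=1 t=1,i=2
  ...|.  b0=0 t=1,i=0
  bits 00000110 = 6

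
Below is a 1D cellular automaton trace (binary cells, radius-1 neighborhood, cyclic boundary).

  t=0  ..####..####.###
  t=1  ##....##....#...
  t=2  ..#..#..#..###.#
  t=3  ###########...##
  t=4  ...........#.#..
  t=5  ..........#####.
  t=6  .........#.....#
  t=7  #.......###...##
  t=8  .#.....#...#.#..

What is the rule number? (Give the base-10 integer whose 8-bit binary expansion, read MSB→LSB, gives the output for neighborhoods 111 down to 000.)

54

  nb ###: next=.  (t=0,i=3, bit7=0)
  nb ##.: next=.  (t=0,i=5, bit6=0)
  nb #.#: next=#  (t=0,i=12, bit5=1)
  nb #..: next=#  (t=0,i=0, bit4=1)
  nb .##: next=.  (t=0,i=2, bit3=0)
  nb .#.: next=#  (t=1,i=12, bit2=1)
  nb ..#: next=#  (t=0,i=1, bit1=1)
  nb ...: next=.  (t=1,i=3, bit0=0)
  bits 00110110 = 54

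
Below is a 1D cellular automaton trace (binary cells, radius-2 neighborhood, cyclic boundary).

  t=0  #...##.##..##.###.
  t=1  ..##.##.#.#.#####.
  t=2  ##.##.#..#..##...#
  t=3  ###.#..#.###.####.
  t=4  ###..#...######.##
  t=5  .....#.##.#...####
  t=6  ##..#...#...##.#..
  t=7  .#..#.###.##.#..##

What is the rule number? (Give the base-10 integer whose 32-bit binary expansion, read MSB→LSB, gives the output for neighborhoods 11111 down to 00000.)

  nb #####: next=.  (t=1,i=14, bit31=0)
  nb ####.: next=.  (t=1,i=15, bit30=0)
  nb ###.#: next=#  (t=0,i=16, bit29=1)
  nb ###..: next=.  (t=1,i=16, bit28=0)
  nb ##.##: next=#  (t=0,i=6, bit27=1)
  nb ##.#.: next=.  (t=0,i=17, bit26=0)
  nb ##..#: next=.  (t=0,i=9, bit25=0)
  nb ##...: next=#  (t=1,i=17, bit24=1)
  nb #.###: next=#  (t=0,i=14, bit23=1)
  nb #.##.: next=.  (t=0,i=7, bit22=0)
  nb #.#.#: next=.  (t=1,i=8, bit21=0)
  nb #.#..: next=.  (t=0,i=0, bit20=0)
  nb #..##: next=#  (t=0,i=10, bit19=1)
  nb #..#.: next=.  (t=2,i=8, bit18=0)
  nb #...#: next=#  (t=0,i=2, bit17=1)
  nb #....: next=#  (t=5,i=1, bit16=1)
  nb .####: next=#  (t=1,i=13, bit15=1)
  nb .###.: next=#  (t=0,i=15, bit14=1)
  nb .##.#: next=#  (t=0,i=5, bit13=1)
  nb .##..: next=#  (t=0,i=8, bit12=1)
  nb .#.##: next=.  (t=1,i=11, bit11=0)
  nb .#.#.: next=#  (t=1,i=9, bit10=1)
  nb .#..#: next=#  (t=2,i=7, bit9=1)
  nb .#...: next=.  (t=0,i=1, bit8=0)
  nb ..###: next=.  (t=2,i=17, bit7=0)
  nb ..##.: next=.  (t=0,i=4, bit6=0)
  nb ..#.#: next=.  (t=3,i=7, bit5=0)
  nb ..#..: next=#  (t=2,i=9, bit4=1)
  nb ...##: next=#  (t=0,i=3, bit3=1)
  nb ...#.: next=#  (t=5,i=4, bit2=1)
  nb ....#: next=.  (t=5,i=3, bit1=0)
  nb .....: next=.  (t=5,i=2, bit0=0)
  bits 00101001100010111111011000011100 = 697038364

697038364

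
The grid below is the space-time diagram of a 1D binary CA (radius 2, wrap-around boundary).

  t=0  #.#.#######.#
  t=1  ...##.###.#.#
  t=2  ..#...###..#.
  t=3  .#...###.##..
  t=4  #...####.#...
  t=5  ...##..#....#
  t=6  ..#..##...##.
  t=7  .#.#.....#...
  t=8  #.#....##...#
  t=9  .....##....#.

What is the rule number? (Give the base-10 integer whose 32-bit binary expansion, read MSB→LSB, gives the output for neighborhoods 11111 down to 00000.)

2730774158

  [31] ##### => #  t=0,i=6
  [30] ####. => .  t=0,i=9
  [29] ###.# => #  t=0,i=10
  [28] ###.. => .  t=2,i=8
  [27] ##.## => .  t=0,i=11
  [26] ##.#. => .  t=0,i=1
  [25] ##..# => #  t=2,i=9
  [24] ##... => .  t=3,i=11
  [23] #.### => #  t=0,i=4
  [22] #.##. => #  t=0,i=12
  [21] #.#.# => .  t=0,i=2
  [20] #.#.. => .  t=1,i=12
  [19] #..## => .  t=6,i=4
  [18] #..#. => #  t=2,i=10
  [17] #...# => .  t=1,i=1
  [16] #.... => .  t=5,i=9
  [15] .#### => .  t=0,i=5
  [14] .###. => #  t=1,i=7
  [13] .##.# => .  t=0,i=0
  [12] .##.. => .  t=3,i=10
  [11] .#.## => #  t=0,i=3
  [10] .#.#. => #  t=1,i=11
  [9] .#..# => #  t=6,i=3
  [8] .#... => .  t=1,i=0
  [7] ..### => #  t=2,i=6
  [6] ..##. => .  t=1,i=3
  [5] ..#.# => .  t=7,i=1
  [4] ..#.. => .  t=2,i=2
  [3] ...## => #  t=1,i=2
  [2] ...#. => #  t=2,i=1
  [1] ....# => #  t=5,i=10
  [0] ..... => .  t=7,i=6
  bits 10100010110001000100111010001110 = 2730774158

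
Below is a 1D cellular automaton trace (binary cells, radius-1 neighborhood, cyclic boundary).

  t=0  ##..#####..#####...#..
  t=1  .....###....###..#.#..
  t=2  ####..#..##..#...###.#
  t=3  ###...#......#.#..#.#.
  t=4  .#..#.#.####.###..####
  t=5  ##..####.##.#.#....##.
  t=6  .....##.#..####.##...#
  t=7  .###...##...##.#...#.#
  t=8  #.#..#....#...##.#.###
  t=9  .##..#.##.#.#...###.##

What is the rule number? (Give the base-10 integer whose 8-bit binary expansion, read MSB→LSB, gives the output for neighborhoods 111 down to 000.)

  [7] ### => #  t=0,i=5
  [6] ##. => .  t=0,i=1
  [5] #.# => #  t=1,i=18
  [4] #.. => .  t=0,i=2
  [3] .## => .  t=0,i=0
  [2] .#. => #  t=0,i=19
  [1] ..# => .  t=0,i=3
  [0] ... => #  t=0,i=17
  bits 10100101 = 165

165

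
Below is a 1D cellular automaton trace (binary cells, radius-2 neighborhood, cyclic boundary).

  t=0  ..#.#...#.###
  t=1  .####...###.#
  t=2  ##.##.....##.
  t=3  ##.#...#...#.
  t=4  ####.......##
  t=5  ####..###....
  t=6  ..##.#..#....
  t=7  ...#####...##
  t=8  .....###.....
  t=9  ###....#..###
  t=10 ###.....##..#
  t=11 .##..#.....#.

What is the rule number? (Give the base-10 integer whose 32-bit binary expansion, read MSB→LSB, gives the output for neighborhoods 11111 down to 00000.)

4108070433

  #####|#  b31=1 t=4,i=0
  ####.|#  b30=1 t=1,i=3
  ###.#|#  b29=1 t=1,i=10
  ###..|#  b28=1 t=0,i=12
  ##.##|.  b27=0 t=2,i=2
  ##.#.|#  b26=1 t=1,i=11
  ##..#|.  b25=0 t=0,i=0
  ##...|.  b24=0 t=1,i=5
  #.###|#  b23=1 t=0,i=10
  #.##.|#  b22=1 t=2,i=0
  #.#.#|.  b21=0 t=1,i=12
  #.#..|#  b20=1 t=0,i=4
  #..##|#  b19=1 t=5,i=5
  #..#.|#  b18=1 t=0,i=1
  #...#|.  b17=0 t=0,i=6
  #....|.  b16=0 t=2,i=6
  .####|.  b15=0 t=1,i=2
  .###.|.  b14=0 t=0,i=11
  .##.#|#  b13=1 t=2,i=1
  .##..|.  b12=0 t=2,i=4
  .#.##|#  b11=1 t=0,i=9
  .#.#.|#  b10=1 t=0,i=3
  .#..#|#  b9=1 t=6,i=6
  .#...|.  b8=0 t=0,i=5
  ..###|.  b7=0 t=1,i=8
  ..##.|.  b6=0 t=2,i=10
  ..#.#|#  b5=1 t=0,i=2
  ..#..|.  b4=0 t=3,i=7
  ...##|.  b3=0 t=1,i=7
  ...#.|.  b2=0 t=0,i=7
  ....#|.  b1=0 t=2,i=8
  .....|#  b0=1 t=2,i=7
  bits 11110100110111000010111000100001 = 4108070433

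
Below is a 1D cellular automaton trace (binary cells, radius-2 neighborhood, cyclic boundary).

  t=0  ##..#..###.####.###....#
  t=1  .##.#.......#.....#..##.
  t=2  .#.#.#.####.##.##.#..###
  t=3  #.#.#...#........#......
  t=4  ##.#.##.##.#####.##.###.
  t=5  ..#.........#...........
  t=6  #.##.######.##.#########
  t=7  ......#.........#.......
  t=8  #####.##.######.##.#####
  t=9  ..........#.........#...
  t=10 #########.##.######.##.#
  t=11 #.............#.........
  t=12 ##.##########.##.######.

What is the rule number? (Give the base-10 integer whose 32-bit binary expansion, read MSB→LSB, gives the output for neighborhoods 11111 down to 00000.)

369268091

  ##### -> .   bit 31 = 0  t=4,i=13
  ####. -> .   bit 30 = 0  t=0,i=13
  ###.# -> .   bit 29 = 0  t=0,i=9
  ###.. -> #   bit 28 = 1  t=0,i=1
  ##.## -> .   bit 27 = 0  t=0,i=10
  ##.#. -> #   bit 26 = 1  t=1,i=3
  ##..# -> #   bit 25 = 1  t=0,i=2
  ##... -> .   bit 24 = 0  t=0,i=19
  #.### -> .   bit 23 = 0  t=0,i=11
  #.##. -> .   bit 22 = 0  t=2,i=12
  #.#.# -> .   bit 21 = 0  t=2,i=1
  #.#.. -> .   bit 20 = 0  t=1,i=4
  #..## -> .   bit 19 = 0  t=0,i=6
  #..#. -> .   bit 18 = 0  t=0,i=3
  #...# -> #   bit 17 = 1  t=3,i=6
  #.... -> .   bit 16 = 0  t=0,i=20
  .#### -> #   bit 15 = 1  t=0,i=12
  .###. -> .   bit 14 = 0  t=0,i=0
  .##.# -> .   bit 13 = 0  t=1,i=2
  .##.. -> #   bit 12 = 1  t=1,i=22
  .#.## -> .   bit 11 = 0  t=2,i=6
  .#.#. -> #   bit 10 = 1  t=2,i=2
  .#..# -> .   bit 9 = 0  t=0,i=5
  .#... -> #   bit 8 = 1  t=1,i=5
  ..### -> .   bit 7 = 0  t=0,i=7
  ..##. -> #   bit 6 = 1  t=1,i=1
  ..#.# -> #   bit 5 = 1  t=3,i=0
  ..#.. -> #   bit 4 = 1  t=0,i=4
  ...## -> #   bit 3 = 1  t=0,i=22
  ...#. -> .   bit 2 = 0  t=1,i=11
  ....# -> #   bit 1 = 1  t=0,i=21
  ..... -> #   bit 0 = 1  t=1,i=7
  bits 00010110000000101001010101111011 = 369268091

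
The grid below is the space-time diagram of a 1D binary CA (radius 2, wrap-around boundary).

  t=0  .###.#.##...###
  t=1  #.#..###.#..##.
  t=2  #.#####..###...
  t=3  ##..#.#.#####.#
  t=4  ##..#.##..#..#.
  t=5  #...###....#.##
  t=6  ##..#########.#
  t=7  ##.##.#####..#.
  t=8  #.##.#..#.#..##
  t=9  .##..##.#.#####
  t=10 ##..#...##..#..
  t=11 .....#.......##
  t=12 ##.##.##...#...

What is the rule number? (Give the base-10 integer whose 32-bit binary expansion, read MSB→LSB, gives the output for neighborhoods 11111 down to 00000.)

2574863270

  ##### -> #   bit 31 = 1  t=2,i=4
  ####. -> .   bit 30 = 0  t=2,i=5
  ###.# -> .   bit 29 = 0  t=0,i=3
  ###.. -> #   bit 28 = 1  t=2,i=6
  ##.## -> #   bit 27 = 1  t=0,i=0
  ##.#. -> .   bit 26 = 0  t=0,i=4
  ##..# -> .   bit 25 = 0  t=2,i=7
  ##... -> #   bit 24 = 1  t=0,i=9
  #.### -> .   bit 23 = 0  t=0,i=1
  #.##. -> #   bit 22 = 1  t=0,i=7
  #.#.# -> #   bit 21 = 1  t=0,i=5
  #.#.. -> #   bit 20 = 1  t=1,i=2
  #..## -> #   bit 19 = 1  t=1,i=4
  #..#. -> .   bit 18 = 0  t=3,i=3
  #...# -> .   bit 17 = 0  t=0,i=10
  #.... -> #   bit 16 = 1  t=5,i=8
  .#### -> .   bit 15 = 0  t=2,i=3
  .###. -> #   bit 14 = 1  t=0,i=2
  .##.# -> .   bit 13 = 0  t=1,i=13
  .##.. -> .   bit 12 = 0  t=0,i=8
  .#.## -> #   bit 11 = 1  t=0,i=6
  .#.#. -> .   bit 10 = 0  t=1,i=1
  .#..# -> #   bit 9 = 1  t=1,i=3
  .#... -> #   bit 8 = 1  t=10,i=5
  ..### -> #   bit 7 = 1  t=0,i=12
  ..##. -> .   bit 6 = 0  t=1,i=12
  ..#.# -> #   bit 5 = 1  t=2,i=0
  ..#.. -> .   bit 4 = 0  t=4,i=10
  ...## -> .   bit 3 = 0  t=0,i=11
  ...#. -> #   bit 2 = 1  t=2,i=14
  ....# -> #   bit 1 = 1  t=5,i=9
  ..... -> .   bit 0 = 0  t=11,i=2
  bits 10011001011110010100101110100110 = 2574863270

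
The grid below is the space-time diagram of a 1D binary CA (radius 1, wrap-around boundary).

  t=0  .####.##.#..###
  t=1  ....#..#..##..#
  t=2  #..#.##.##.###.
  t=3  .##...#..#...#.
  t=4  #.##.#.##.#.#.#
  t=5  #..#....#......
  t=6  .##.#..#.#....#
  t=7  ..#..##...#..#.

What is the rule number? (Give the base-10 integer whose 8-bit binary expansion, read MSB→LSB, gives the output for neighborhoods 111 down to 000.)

82

  nb ###: next=.  (t=0,i=2, bit7=0)
  nb ##.: next=#  (t=0,i=4, bit6=1)
  nb #.#: next=.  (t=0,i=0, bit5=0)
  nb #..: next=#  (t=0,i=10, bit4=1)
  nb .##: next=.  (t=0,i=1, bit3=0)
  nb .#.: next=.  (t=0,i=9, bit2=0)
  nb ..#: next=#  (t=0,i=11, bit1=1)
  nb ...: next=.  (t=1,i=1, bit0=0)
  bits 01010010 = 82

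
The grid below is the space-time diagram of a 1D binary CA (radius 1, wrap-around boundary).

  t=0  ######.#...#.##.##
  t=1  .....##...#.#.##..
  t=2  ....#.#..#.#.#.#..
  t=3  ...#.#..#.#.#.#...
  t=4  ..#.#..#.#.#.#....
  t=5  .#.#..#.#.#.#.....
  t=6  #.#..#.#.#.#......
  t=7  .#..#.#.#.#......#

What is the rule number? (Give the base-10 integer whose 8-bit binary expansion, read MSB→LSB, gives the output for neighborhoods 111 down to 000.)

98

  ###|.  b7=0 t=0,i=0
  ##.|#  b6=1 t=0,i=5
  #.#|#  b5=1 t=0,i=6
  #..|.  b4=0 t=0,i=8
  .##|.  b3=0 t=0,i=13
  .#.|.  b2=0 t=0,i=7
  ..#|#  b1=1 t=0,i=10
  ...|.  b0=0 t=0,i=9
  bits 01100010 = 98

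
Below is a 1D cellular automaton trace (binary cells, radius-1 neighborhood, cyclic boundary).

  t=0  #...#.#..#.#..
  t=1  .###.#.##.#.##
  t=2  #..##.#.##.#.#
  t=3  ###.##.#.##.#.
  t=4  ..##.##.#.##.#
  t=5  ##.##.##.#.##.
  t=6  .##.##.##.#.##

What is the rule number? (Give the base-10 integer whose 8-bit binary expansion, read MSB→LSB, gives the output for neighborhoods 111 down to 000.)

  ###|.  b7=0 t=1,i=2
  ##.|#  b6=1 t=1,i=3
  #.#|#  b5=1 t=0,i=5
  #..|#  b4=1 t=0,i=1
  .##|.  b3=0 t=1,i=1
  .#.|.  b2=0 t=0,i=0
  ..#|#  b1=1 t=0,i=3
  ...|#  b0=1 t=0,i=2
  bits 01110011 = 115

115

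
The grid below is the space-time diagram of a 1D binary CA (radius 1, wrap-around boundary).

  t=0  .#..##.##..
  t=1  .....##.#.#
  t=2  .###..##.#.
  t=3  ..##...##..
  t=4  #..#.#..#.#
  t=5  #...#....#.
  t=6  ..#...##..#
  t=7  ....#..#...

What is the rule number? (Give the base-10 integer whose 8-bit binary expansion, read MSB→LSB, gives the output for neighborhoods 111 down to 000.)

225

  ###|#  b7=1 t=2,i=2
  ##.|#  b6=1 t=0,i=5
  #.#|#  b5=1 t=0,i=6
  #..|.  b4=0 t=0,i=2
  .##|.  b3=0 t=0,i=4
  .#.|.  b2=0 t=0,i=1
  ..#|.  b1=0 t=0,i=0
  ...|#  b0=1 t=0,i=10
  bits 11100001 = 225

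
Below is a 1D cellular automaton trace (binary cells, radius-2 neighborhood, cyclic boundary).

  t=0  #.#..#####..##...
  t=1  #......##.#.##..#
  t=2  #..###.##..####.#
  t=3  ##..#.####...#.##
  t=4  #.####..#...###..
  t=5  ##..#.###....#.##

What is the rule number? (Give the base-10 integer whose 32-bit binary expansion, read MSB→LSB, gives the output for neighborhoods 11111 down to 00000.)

  #####|#  b31=1 t=0,i=7
  ####.|#  b30=1 t=0,i=8
  ###.#|.  b29=0 t=2,i=5
  ###..|.  b28=0 t=0,i=9
  ##.##|#  b27=1 t=2,i=6
  ##.#.|.  b26=0 t=1,i=9
  ##..#|#  b25=1 t=0,i=10
  ##...|.  b24=0 t=0,i=14
  #.###|.  b23=0 t=3,i=6
  #.##.|#  b22=1 t=1,i=12
  #.#.#|.  b21=0 t=1,i=10
  #.#..|.  b20=0 t=0,i=2
  #..##|.  b19=0 t=0,i=4
  #..#.|#  b18=1 t=3,i=3
  #...#|.  b17=0 t=0,i=15
  #....|.  b16=0 t=1,i=2
  .####|.  b15=0 t=0,i=6
  .###.|#  b14=1 t=2,i=4
  .##.#|#  b13=1 t=1,i=8
  .##..|#  b12=1 t=0,i=13
  .#.##|#  b11=1 t=1,i=11
  .#.#.|.  b10=0 t=0,i=1
  .#..#|.  b9=0 t=0,i=3
  .#...|.  b8=0 t=4,i=9
  ..###|.  b7=0 t=0,i=5
  ..##.|#  b6=1 t=0,i=12
  ..#.#|#  b5=1 t=0,i=0
  ..#..|#  b4=1 t=4,i=8
  ...##|.  b3=0 t=1,i=6
  ...#.|#  b2=1 t=0,i=16
  ....#|#  b1=1 t=1,i=5
  .....|#  b0=1 t=1,i=3
  bits 11001010010001000111100001110111 = 3393484919

3393484919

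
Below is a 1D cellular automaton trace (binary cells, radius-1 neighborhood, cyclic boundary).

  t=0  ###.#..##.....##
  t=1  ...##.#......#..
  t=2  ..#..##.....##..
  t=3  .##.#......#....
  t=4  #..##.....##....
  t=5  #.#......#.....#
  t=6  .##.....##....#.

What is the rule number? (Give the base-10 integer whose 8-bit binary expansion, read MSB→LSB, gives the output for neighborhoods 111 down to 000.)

  ###|.  b7=0 t=0,i=0
  ##.|.  b6=0 t=0,i=2
  #.#|#  b5=1 t=0,i=3
  #..|.  b4=0 t=0,i=5
  .##|.  b3=0 t=0,i=7
  .#.|#  b2=1 t=0,i=4
  ..#|#  b1=1 t=0,i=6
  ...|.  b0=0 t=0,i=10
  bits 00100110 = 38

38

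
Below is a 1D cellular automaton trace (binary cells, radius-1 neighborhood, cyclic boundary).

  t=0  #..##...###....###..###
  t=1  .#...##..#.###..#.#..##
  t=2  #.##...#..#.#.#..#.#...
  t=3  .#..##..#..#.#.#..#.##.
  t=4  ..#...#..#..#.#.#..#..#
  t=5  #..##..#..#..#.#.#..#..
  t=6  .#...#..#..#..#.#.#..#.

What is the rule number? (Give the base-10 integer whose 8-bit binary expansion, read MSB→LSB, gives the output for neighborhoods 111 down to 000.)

177

  nb ###: next=#  (t=0,i=9, bit7=1)
  nb ##.: next=.  (t=0,i=0, bit6=0)
  nb #.#: next=#  (t=1,i=0, bit5=1)
  nb #..: next=#  (t=0,i=1, bit4=1)
  nb .##: next=.  (t=0,i=3, bit3=0)
  nb .#.: next=.  (t=1,i=1, bit2=0)
  nb ..#: next=.  (t=0,i=2, bit1=0)
  nb ...: next=#  (t=0,i=6, bit0=1)
  bits 10110001 = 177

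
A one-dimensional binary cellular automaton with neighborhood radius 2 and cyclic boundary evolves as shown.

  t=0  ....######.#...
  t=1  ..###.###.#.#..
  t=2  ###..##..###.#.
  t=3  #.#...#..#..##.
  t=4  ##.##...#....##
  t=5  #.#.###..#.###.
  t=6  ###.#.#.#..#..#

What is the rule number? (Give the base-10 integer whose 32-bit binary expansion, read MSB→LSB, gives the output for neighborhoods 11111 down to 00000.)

3718657418

  #####|#  b31=1 t=0,i=6
  ####.|#  b30=1 t=0,i=8
  ###.#|.  b29=0 t=0,i=9
  ###..|#  b28=1 t=2,i=2
  ##.##|#  b27=1 t=1,i=5
  ##.#.|#  b26=1 t=0,i=10
  ##..#|.  b25=0 t=2,i=3
  ##...|#  b24=1 t=4,i=5
  #.###|#  b23=1 t=1,i=6
  #.##.|.  b22=0 t=4,i=3
  #.#.#|#  b21=1 t=1,i=10
  #.#..|.  b20=0 t=0,i=11
  #..##|.  b19=0 t=2,i=4
  #..#.|#  b18=1 t=3,i=8
  #...#|#  b17=1 t=3,i=4
  #....|.  b16=0 t=0,i=13
  .####|.  b15=0 t=0,i=5
  .###.|.  b14=0 t=1,i=3
  .##.#|#  b13=1 t=3,i=13
  .##..|#  b12=1 t=2,i=6
  .#.##|.  b11=0 t=2,i=14
  .#.#.|#  b10=1 t=1,i=11
  .#..#|.  b9=0 t=3,i=7
  .#...|#  b8=1 t=0,i=12
  ..###|#  b7=1 t=0,i=4
  ..##.|.  b6=0 t=2,i=5
  ..#.#|.  b5=0 t=5,i=9
  ..#..|.  b4=0 t=3,i=6
  ...##|#  b3=1 t=0,i=3
  ...#.|.  b2=0 t=3,i=5
  ....#|#  b1=1 t=0,i=2
  .....|.  b0=0 t=0,i=0
  bits 11011101101001100011010110001010 = 3718657418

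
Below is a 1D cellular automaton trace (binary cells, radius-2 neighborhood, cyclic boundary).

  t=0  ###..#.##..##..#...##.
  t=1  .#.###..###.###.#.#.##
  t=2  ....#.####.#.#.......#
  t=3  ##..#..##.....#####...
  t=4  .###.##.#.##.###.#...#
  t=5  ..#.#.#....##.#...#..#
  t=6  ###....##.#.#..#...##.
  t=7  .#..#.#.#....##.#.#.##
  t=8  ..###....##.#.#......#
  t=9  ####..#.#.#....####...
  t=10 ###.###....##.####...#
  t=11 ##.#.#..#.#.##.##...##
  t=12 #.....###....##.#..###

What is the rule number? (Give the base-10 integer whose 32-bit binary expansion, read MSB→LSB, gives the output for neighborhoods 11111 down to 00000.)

1242428329

  ##### -> .   bit 31 = 0  t=3,i=16
  ####. -> #   bit 30 = 1  t=2,i=8
  ###.# -> .   bit 29 = 0  t=1,i=10
  ###.. -> .   bit 28 = 0  t=0,i=2
  ##.## -> #   bit 27 = 1  t=0,i=21
  ##.#. -> .   bit 26 = 0  t=1,i=0
  ##..# -> #   bit 25 = 1  t=0,i=3
  ##... -> .   bit 24 = 0  t=3,i=9
  #.### -> .   bit 23 = 0  t=0,i=0
  #.##. -> .   bit 22 = 0  t=0,i=7
  #.#.# -> .   bit 21 = 0  t=1,i=1
  #.#.. -> .   bit 20 = 0  t=2,i=13
  #..## -> #   bit 19 = 1  t=0,i=10
  #..#. -> #   bit 18 = 1  t=0,i=4
  #...# -> .   bit 17 = 0  t=0,i=17
  #.... -> #   bit 16 = 1  t=2,i=1
  .#### -> #   bit 15 = 1  t=2,i=7
  .###. -> #   bit 14 = 1  t=0,i=1
  .##.# -> #   bit 13 = 1  t=0,i=20
  .##.. -> #   bit 12 = 1  t=0,i=8
  .#.## -> .   bit 11 = 0  t=0,i=6
  .#.#. -> .   bit 10 = 0  t=1,i=17
  .#..# -> #   bit 9 = 1  t=3,i=5
  .#... -> #   bit 8 = 1  t=0,i=16
  ..### -> #   bit 7 = 1  t=1,i=8
  ..##. -> .   bit 6 = 0  t=0,i=11
  ..#.# -> #   bit 5 = 1  t=0,i=5
  ..#.. -> .   bit 4 = 0  t=0,i=15
  ...## -> #   bit 3 = 1  t=0,i=18
  ...#. -> .   bit 2 = 0  t=2,i=3
  ....# -> .   bit 1 = 0  t=2,i=2
  ..... -> #   bit 0 = 1  t=2,i=16
  bits 01001010000011011111001110101001 = 1242428329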